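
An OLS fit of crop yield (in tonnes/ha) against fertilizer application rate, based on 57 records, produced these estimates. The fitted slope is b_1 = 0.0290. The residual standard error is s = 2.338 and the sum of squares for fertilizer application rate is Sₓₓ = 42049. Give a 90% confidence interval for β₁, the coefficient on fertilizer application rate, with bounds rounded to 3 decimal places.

(0.010, 0.048)

SE(b_1) = s/√Sₓₓ = 2.338/√42049 = 0.0114016.
df = n − 2 = 55.
t* = t_{0.05, 55} = 1.673034.
Margin = t* × SE = 1.673034 × 0.0114016 = 0.01908.
CI: 0.0290 ± 0.01908 → (0.010, 0.048).
With 90% confidence, each one-unit increase in fertilizer application rate is associated with a change of between 0.010 and 0.048 tonnes/ha in crop yield.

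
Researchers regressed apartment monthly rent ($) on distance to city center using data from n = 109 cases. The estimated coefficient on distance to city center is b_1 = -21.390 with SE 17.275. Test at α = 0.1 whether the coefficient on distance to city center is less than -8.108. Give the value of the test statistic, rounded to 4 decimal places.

t = -0.7689

H₀: β₁ = -8.108 vs H₁: β₁ < -8.108.
t = (b_1 − β₁⁰)/SE = (-21.390 − (-8.108)) / 17.275 = -0.7689.
df = n − 2 = 109 − 2 = 107.
One-sided p ≈ 0.2218, which is ≥ 0.1, so fail to reject H₀.
The data do not give significant evidence that the true slope on distance to city center is below -8.108 $ per unit.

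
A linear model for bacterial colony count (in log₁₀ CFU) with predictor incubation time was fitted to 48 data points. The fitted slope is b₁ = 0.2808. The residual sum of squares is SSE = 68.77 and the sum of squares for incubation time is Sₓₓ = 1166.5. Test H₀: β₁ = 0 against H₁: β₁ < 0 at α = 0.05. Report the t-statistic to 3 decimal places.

MSE = SSE/(n − 2) = 68.77/46 = 1.495.
SE(b₁) = √(MSE/Sₓₓ) = √(1.495/1166.5) = 0.0357996.
t = 0.2808 / 0.0357996 = 7.844.
df = n − 2 = 46.
One-sided p ≈ 1.0000, which is ≥ 0.05, so fail to reject H₀.
The data do not give significant evidence that the true slope on incubation time is negative.

t = 7.844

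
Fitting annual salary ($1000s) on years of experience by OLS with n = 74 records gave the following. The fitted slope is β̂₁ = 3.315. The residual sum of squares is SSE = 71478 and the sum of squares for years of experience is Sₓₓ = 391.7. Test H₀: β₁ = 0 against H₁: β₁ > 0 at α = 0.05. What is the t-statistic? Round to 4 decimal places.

MSE = SSE/(n − 2) = 71478/72 = 992.75.
SE(β̂₁) = √(MSE/Sₓₓ) = √(992.75/391.7) = 1.592.
t = 3.315 / 1.592 = 2.0823.
df = n − 2 = 72.
One-sided p ≈ 0.0204, which is < 0.05, so reject H₀.
There is evidence that the true slope on years of experience is positive.

t = 2.0823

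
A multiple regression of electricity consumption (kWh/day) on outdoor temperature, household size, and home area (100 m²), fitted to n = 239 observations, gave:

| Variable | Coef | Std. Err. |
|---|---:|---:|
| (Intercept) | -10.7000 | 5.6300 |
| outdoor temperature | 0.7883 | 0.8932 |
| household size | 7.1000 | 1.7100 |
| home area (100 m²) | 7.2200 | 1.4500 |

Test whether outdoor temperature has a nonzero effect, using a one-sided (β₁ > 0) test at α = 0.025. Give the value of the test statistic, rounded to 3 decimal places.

Read off: b = 0.7883, SE = 0.8932 for outdoor temperature.
H₀: β₁ = 0 vs H₁: β₁ > 0.
t = 0.7883 / 0.8932 = 0.883.
df = n − k − 1 = 239 − 3 − 1 = 235.
One-sided p ≈ 0.1892, which is ≥ 0.025, so fail to reject H₀.
The data do not give significant evidence that the true slope on outdoor temperature is positive, holding the other predictors fixed.

t = 0.883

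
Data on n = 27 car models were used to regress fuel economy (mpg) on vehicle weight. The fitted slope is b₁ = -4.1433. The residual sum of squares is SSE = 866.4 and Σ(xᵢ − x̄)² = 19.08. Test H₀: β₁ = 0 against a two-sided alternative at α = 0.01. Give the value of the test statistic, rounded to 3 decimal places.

MSE = SSE/(n − 2) = 866.4/25 = 34.656.
SE(b₁) = √(MSE/Sₓₓ) = √(34.656/19.08) = 1.34772.
t = -4.1433 / 1.34772 = -3.074.
df = n − 2 = 25.
Two-sided p ≈ 0.0050, which is < 0.01, so reject H₀.
There is evidence that vehicle weight is associated with fuel economy.

t = -3.074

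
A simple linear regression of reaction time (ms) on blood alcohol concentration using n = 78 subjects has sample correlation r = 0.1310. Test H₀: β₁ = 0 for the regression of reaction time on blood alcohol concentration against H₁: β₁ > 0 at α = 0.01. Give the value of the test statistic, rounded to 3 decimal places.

t = 1.152

t = r·√(n − 2)/√(1 − r²) = 0.1310·√76/√0.982839 = 1.152.
df = n − 2 = 76.
One-sided p ≈ 0.1265, which is ≥ 0.01, so fail to reject H₀.
The data do not give significant evidence of a linear association between blood alcohol concentration and reaction time.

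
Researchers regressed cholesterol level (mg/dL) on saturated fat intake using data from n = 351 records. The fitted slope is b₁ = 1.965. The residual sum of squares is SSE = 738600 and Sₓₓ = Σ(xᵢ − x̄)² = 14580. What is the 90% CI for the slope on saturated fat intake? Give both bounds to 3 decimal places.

(1.337, 2.593)

MSE = SSE/(n − 2) = 738600/349 = 2116.33.
SE(b₁) = √(MSE/Sₓₓ) = √(2116.33/14580) = 0.38099.
df = n − 2 = 349.
t* = t_{0.05, 349} = 1.649231.
Margin = t* × SE = 1.649231 × 0.38099 = 0.62834.
CI: 1.965 ± 0.62834 → (1.337, 2.593).
With 90% confidence, each one-unit increase in saturated fat intake is associated with a change of between 1.337 and 2.593 mg/dL in cholesterol level.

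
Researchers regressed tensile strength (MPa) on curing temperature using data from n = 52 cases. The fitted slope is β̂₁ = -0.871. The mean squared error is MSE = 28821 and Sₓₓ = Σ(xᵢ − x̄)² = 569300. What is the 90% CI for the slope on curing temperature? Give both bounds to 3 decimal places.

(-1.248, -0.494)

SE(β̂₁) = √(MSE/Sₓₓ) = √(28821/569300) = 0.225001.
df = n − 2 = 50.
t* = t_{0.05, 50} = 1.675905.
Margin = t* × SE = 1.675905 × 0.225001 = 0.37708.
CI: -0.871 ± 0.37708 → (-1.248, -0.494).
With 90% confidence, each one-unit increase in curing temperature is associated with a change of between -1.248 and -0.494 MPa in tensile strength.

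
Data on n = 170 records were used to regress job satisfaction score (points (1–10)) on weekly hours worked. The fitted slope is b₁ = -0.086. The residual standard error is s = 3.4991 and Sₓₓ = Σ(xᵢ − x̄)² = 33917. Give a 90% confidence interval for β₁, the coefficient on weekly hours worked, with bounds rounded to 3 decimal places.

SE(b₁) = s/√Sₓₓ = 3.4991/√33917 = 0.0189997.
df = n − 2 = 168.
t* = t_{0.05, 168} = 1.653974.
Margin = t* × SE = 1.653974 × 0.0189997 = 0.03143.
CI: -0.086 ± 0.03143 → (-0.117, -0.055).
With 90% confidence, each one-unit increase in weekly hours worked is associated with a change of between -0.117 and -0.055 points (1–10) in job satisfaction score.

(-0.117, -0.055)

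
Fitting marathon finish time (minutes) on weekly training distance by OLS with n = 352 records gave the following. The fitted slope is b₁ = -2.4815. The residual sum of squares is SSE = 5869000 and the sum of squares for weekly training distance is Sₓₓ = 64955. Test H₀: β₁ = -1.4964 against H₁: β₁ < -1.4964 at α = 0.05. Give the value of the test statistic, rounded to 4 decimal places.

t = -1.9388

MSE = SSE/(n − 2) = 5869000/350 = 16768.6.
SE(b₁) = √(MSE/Sₓₓ) = √(16768.6/64955) = 0.508091.
t = (-2.4815 − (-1.4964)) / 0.508091 = -1.9388.
df = n − 2 = 350.
One-sided p ≈ 0.0267, which is < 0.05, so reject H₀.
There is evidence that the true slope on weekly training distance is below -1.4964 minutes per unit.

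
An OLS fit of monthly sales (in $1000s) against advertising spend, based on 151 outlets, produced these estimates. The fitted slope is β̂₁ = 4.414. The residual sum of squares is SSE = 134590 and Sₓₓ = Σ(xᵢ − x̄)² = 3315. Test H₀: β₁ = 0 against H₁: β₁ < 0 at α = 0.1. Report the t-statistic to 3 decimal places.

t = 8.456

MSE = SSE/(n − 2) = 134590/149 = 903.289.
SE(β̂₁) = √(MSE/Sₓₓ) = √(903.289/3315) = 0.522001.
t = 4.414 / 0.522001 = 8.456.
df = n − 2 = 149.
One-sided p ≈ 1.0000, which is ≥ 0.1, so fail to reject H₀.
The data do not give significant evidence that the true slope on advertising spend is negative.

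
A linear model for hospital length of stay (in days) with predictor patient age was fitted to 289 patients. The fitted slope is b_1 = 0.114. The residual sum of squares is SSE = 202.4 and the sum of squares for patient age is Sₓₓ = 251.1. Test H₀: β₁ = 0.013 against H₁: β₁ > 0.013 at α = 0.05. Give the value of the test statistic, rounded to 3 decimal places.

MSE = SSE/(n − 2) = 202.4/287 = 0.705226.
SE(b_1) = √(MSE/Sₓₓ) = √(0.705226/251.1) = 0.0529957.
t = (0.114 − 0.013) / 0.0529957 = 1.906.
df = n − 2 = 287.
One-sided p ≈ 0.0288, which is < 0.05, so reject H₀.
There is evidence that the true slope on patient age exceeds 0.013 days per unit.

t = 1.906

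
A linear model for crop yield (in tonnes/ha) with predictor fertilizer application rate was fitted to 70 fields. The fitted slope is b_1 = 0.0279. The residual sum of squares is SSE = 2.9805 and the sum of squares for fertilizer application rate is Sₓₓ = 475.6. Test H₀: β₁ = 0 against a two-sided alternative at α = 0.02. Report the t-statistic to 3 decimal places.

t = 2.906

MSE = SSE/(n − 2) = 2.9805/68 = 0.0438309.
SE(b_1) = √(MSE/Sₓₓ) = √(0.0438309/475.6) = 0.00959995.
t = 0.0279 / 0.00959995 = 2.906.
df = n − 2 = 68.
Two-sided p ≈ 0.0049, which is < 0.02, so reject H₀.
There is evidence that fertilizer application rate is associated with crop yield.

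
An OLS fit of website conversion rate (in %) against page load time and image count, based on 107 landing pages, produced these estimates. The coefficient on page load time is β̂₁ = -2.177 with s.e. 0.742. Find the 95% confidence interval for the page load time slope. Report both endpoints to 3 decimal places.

df = n − k − 1 = 107 − 2 − 1 = 104.
t* = t_{0.025, 104} = 1.983038.
Margin = t* × SE = 1.983038 × 0.742 = 1.47141.
CI: -2.177 ± 1.47141 → (-3.648, -0.706).
With 95% confidence, each one-unit increase in page load time is associated with a change of between -3.648 and -0.706 % in website conversion rate, holding the other predictors fixed.

(-3.648, -0.706)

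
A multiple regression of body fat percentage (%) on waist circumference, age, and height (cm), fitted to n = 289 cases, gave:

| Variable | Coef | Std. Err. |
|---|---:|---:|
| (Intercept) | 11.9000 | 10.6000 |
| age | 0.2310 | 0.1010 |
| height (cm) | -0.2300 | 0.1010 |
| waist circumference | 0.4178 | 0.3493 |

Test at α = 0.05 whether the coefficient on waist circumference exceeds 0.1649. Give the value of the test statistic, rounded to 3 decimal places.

Read off: b = 0.4178, SE = 0.3493 for waist circumference.
H₀: β₁ = 0.1649 vs H₁: β₁ > 0.1649.
t = (0.4178 − 0.1649) / 0.3493 = 0.724.
df = n − k − 1 = 289 − 3 − 1 = 285.
One-sided p ≈ 0.2348, which is ≥ 0.05, so fail to reject H₀.
The data do not give significant evidence that the true slope on waist circumference exceeds 0.1649 % per unit, holding the other predictors fixed.

t = 0.724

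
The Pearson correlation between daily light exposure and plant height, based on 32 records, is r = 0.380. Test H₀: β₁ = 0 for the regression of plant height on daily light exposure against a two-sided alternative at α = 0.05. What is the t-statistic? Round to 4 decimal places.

t = 2.2501

t = r·√(n − 2)/√(1 − r²) = 0.380·√30/√0.8556 = 2.2501.
df = n − 2 = 30.
Two-sided p ≈ 0.0319, which is < 0.05, so reject H₀.
There is evidence of a linear association between daily light exposure and plant height.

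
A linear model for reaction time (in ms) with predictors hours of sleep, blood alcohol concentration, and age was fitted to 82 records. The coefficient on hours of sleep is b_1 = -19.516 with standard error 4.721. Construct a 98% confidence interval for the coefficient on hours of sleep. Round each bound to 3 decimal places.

df = n − k − 1 = 82 − 3 − 1 = 78.
t* = t_{0.01, 78} = 2.375111.
Margin = t* × SE = 2.375111 × 4.721 = 11.21290.
CI: -19.516 ± 11.21290 → (-30.729, -8.303).
With 98% confidence, each one-unit increase in hours of sleep is associated with a change of between -30.729 and -8.303 ms in reaction time, holding the other predictors fixed.

(-30.729, -8.303)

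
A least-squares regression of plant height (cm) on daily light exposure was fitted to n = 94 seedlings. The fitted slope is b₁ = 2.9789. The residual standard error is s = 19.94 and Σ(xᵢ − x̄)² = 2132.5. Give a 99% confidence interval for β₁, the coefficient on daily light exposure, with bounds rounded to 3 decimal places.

SE(b₁) = s/√Sₓₓ = 19.94/√2132.5 = 0.431798.
df = n − 2 = 92.
t* = t_{0.005, 92} = 2.63033.
Margin = t* × SE = 2.63033 × 0.431798 = 1.13577.
CI: 2.9789 ± 1.13577 → (1.843, 4.115).
With 99% confidence, each one-unit increase in daily light exposure is associated with a change of between 1.843 and 4.115 cm in plant height.

(1.843, 4.115)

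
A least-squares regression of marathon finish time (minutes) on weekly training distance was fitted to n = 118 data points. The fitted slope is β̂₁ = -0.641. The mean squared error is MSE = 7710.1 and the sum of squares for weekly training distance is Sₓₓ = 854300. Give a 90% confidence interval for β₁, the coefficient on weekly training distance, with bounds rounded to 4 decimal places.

SE(β̂₁) = √(MSE/Sₓₓ) = √(7710.1/854300) = 0.0950003.
df = n − 2 = 116.
t* = t_{0.05, 116} = 1.658096.
Margin = t* × SE = 1.658096 × 0.0950003 = 0.157520.
CI: -0.641 ± 0.157520 → (-0.7985, -0.4835).
With 90% confidence, each one-unit increase in weekly training distance is associated with a change of between -0.7985 and -0.4835 minutes in marathon finish time.

(-0.7985, -0.4835)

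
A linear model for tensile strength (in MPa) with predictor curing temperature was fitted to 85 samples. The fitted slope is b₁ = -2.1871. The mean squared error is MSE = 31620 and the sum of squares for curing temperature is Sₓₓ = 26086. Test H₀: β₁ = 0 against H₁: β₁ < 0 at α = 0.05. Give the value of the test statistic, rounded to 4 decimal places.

SE(b₁) = √(MSE/Sₓₓ) = √(31620/26086) = 1.10097.
t = -2.1871 / 1.10097 = -1.9865.
df = n − 2 = 83.
One-sided p ≈ 0.0251, which is < 0.05, so reject H₀.
There is evidence that the true slope on curing temperature is negative.

t = -1.9865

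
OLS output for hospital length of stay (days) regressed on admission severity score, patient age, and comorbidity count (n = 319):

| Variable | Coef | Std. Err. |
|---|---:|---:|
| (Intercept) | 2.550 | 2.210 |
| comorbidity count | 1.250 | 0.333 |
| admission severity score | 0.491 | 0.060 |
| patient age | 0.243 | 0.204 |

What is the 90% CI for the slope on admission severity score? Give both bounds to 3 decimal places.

Read off: b = 0.491, SE = 0.060 for admission severity score.
df = n − k − 1 = 319 − 3 − 1 = 315.
t* = t_{0.05, 315} = 1.649705.
Margin = t* × SE = 1.649705 × 0.060 = 0.09898.
CI: 0.491 ± 0.09898 → (0.392, 0.590).

(0.392, 0.590)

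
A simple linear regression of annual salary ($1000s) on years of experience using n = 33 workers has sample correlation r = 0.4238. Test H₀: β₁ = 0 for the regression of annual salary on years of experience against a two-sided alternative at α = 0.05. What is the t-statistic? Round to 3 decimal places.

t = 2.605

t = r·√(n − 2)/√(1 − r²) = 0.4238·√31/√0.820394 = 2.605.
df = n − 2 = 31.
Two-sided p ≈ 0.0140, which is < 0.05, so reject H₀.
There is evidence of a linear association between years of experience and annual salary.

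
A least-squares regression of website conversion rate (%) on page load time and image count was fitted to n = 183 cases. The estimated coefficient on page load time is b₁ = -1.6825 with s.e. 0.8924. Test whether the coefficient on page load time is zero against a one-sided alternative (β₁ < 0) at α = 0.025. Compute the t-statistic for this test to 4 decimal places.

H₀: β₁ = 0 vs H₁: β₁ < 0.
t = (b₁ − β₁⁰)/SE = -1.6825 / 0.8924 = -1.8854.
df = n − k − 1 = 183 − 2 − 1 = 180.
One-sided p ≈ 0.0305, which is ≥ 0.025, so fail to reject H₀.
The data do not give significant evidence that the true slope on page load time is negative, holding the other predictors fixed.

t = -1.8854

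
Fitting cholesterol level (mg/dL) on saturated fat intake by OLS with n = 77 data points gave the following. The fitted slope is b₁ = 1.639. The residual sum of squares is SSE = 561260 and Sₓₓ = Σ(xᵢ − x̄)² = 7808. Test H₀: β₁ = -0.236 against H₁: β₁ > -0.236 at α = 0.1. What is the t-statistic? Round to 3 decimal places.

t = 1.915

MSE = SSE/(n − 2) = 561260/75 = 7483.47.
SE(b₁) = √(MSE/Sₓₓ) = √(7483.47/7808) = 0.978997.
t = (1.639 − (-0.236)) / 0.978997 = 1.915.
df = n − 2 = 75.
One-sided p ≈ 0.0296, which is < 0.1, so reject H₀.
There is evidence that the true slope on saturated fat intake exceeds -0.236 mg/dL per unit.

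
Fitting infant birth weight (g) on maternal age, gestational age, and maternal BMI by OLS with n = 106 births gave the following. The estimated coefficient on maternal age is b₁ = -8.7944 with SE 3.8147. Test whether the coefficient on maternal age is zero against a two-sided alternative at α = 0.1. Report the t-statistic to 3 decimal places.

H₀: β₁ = 0 vs H₁: β₁ ≠ 0.
t = (b₁ − β₁⁰)/SE = -8.7944 / 3.8147 = -2.305.
df = n − k − 1 = 106 − 3 − 1 = 102.
Two-sided p ≈ 0.0232, which is < 0.1, so reject H₀.
There is evidence that maternal age is associated with infant birth weight, holding the other predictors fixed.

t = -2.305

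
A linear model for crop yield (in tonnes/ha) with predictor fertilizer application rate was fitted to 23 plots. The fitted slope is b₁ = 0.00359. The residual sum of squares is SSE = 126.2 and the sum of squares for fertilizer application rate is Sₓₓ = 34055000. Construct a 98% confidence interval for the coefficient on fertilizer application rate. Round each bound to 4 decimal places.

MSE = SSE/(n − 2) = 126.2/21 = 6.00952.
SE(b₁) = √(MSE/Sₓₓ) = √(6.00952/34055000) = 0.000420078.
df = n − 2 = 21.
t* = t_{0.01, 21} = 2.517648.
Margin = t* × SE = 2.517648 × 0.000420078 = 0.001058.
CI: 0.00359 ± 0.001058 → (0.0025, 0.0046).
With 98% confidence, each one-unit increase in fertilizer application rate is associated with a change of between 0.0025 and 0.0046 tonnes/ha in crop yield.

(0.0025, 0.0046)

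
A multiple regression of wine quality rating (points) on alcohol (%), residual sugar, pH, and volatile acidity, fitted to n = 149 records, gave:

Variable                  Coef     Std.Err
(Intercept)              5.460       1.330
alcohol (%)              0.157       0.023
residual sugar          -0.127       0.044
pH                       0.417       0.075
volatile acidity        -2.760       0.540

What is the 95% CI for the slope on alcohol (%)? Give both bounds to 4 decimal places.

Read off: b = 0.157, SE = 0.023 for alcohol (%).
df = n − k − 1 = 149 − 4 − 1 = 144.
t* = t_{0.025, 144} = 1.976575.
Margin = t* × SE = 1.976575 × 0.023 = 0.045461.
CI: 0.157 ± 0.045461 → (0.1115, 0.2025).

(0.1115, 0.2025)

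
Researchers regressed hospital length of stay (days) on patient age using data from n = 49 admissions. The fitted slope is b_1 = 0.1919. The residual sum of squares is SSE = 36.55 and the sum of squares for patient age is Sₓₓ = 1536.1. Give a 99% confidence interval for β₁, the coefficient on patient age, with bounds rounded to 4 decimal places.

(0.1315, 0.2523)

MSE = SSE/(n − 2) = 36.55/47 = 0.77766.
SE(b_1) = √(MSE/Sₓₓ) = √(0.77766/1536.1) = 0.0225001.
df = n − 2 = 47.
t* = t_{0.005, 47} = 2.684556.
Margin = t* × SE = 2.684556 × 0.0225001 = 0.060403.
CI: 0.1919 ± 0.060403 → (0.1315, 0.2523).
With 99% confidence, each one-unit increase in patient age is associated with a change of between 0.1315 and 0.2523 days in hospital length of stay.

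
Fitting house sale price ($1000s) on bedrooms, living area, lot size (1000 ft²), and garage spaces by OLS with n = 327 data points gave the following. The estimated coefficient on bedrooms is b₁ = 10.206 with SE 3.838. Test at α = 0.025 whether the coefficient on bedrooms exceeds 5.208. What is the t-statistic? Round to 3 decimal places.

t = 1.302

H₀: β₁ = 5.208 vs H₁: β₁ > 5.208.
t = (b₁ − β₁⁰)/SE = (10.206 − 5.208) / 3.838 = 1.302.
df = n − k − 1 = 327 − 4 − 1 = 322.
One-sided p ≈ 0.0969, which is ≥ 0.025, so fail to reject H₀.
The data do not give significant evidence that the true slope on bedrooms exceeds 5.208 $1000s per unit, holding the other predictors fixed.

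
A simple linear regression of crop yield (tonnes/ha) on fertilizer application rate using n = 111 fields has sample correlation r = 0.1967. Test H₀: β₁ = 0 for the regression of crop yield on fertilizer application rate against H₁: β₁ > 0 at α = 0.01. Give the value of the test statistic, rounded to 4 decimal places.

t = 2.0945

t = r·√(n − 2)/√(1 − r²) = 0.1967·√109/√0.961309 = 2.0945.
df = n − 2 = 109.
One-sided p ≈ 0.0193, which is ≥ 0.01, so fail to reject H₀.
The data do not give significant evidence of a linear association between fertilizer application rate and crop yield.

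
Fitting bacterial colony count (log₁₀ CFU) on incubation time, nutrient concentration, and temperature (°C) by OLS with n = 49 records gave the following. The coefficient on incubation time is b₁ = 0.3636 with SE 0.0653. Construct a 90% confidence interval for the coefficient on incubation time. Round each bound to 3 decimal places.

(0.254, 0.473)

df = n − k − 1 = 49 − 3 − 1 = 45.
t* = t_{0.05, 45} = 1.679427.
Margin = t* × SE = 1.679427 × 0.0653 = 0.10967.
CI: 0.3636 ± 0.10967 → (0.254, 0.473).
With 90% confidence, each one-unit increase in incubation time is associated with a change of between 0.254 and 0.473 log₁₀ CFU in bacterial colony count, holding the other predictors fixed.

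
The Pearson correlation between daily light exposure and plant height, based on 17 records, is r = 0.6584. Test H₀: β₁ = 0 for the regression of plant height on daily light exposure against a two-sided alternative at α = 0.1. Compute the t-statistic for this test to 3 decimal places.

t = 3.388

t = r·√(n − 2)/√(1 − r²) = 0.6584·√15/√0.566509 = 3.388.
df = n − 2 = 15.
Two-sided p ≈ 0.0041, which is < 0.1, so reject H₀.
There is evidence of a linear association between daily light exposure and plant height.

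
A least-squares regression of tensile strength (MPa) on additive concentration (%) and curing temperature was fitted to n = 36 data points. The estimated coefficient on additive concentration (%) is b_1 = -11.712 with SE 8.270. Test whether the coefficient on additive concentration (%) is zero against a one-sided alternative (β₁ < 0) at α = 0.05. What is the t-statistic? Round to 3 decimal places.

H₀: β₁ = 0 vs H₁: β₁ < 0.
t = (b_1 − β₁⁰)/SE = -11.712 / 8.270 = -1.416.
df = n − k − 1 = 36 − 2 − 1 = 33.
One-sided p ≈ 0.0830, which is ≥ 0.05, so fail to reject H₀.
The data do not give significant evidence that the true slope on additive concentration (%) is negative, holding the other predictors fixed.

t = -1.416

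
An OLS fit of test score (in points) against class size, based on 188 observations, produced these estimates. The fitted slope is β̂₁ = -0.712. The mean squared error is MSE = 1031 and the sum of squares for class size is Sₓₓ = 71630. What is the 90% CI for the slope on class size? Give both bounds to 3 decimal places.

(-0.910, -0.514)

SE(β̂₁) = √(MSE/Sₓₓ) = √(1031/71630) = 0.119973.
df = n − 2 = 186.
t* = t_{0.05, 186} = 1.653087.
Margin = t* × SE = 1.653087 × 0.119973 = 0.19833.
CI: -0.712 ± 0.19833 → (-0.910, -0.514).
With 90% confidence, each one-unit increase in class size is associated with a change of between -0.910 and -0.514 points in test score.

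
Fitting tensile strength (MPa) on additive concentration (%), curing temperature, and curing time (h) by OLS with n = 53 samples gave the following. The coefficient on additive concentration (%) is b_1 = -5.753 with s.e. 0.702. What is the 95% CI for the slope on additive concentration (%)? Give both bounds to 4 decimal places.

(-7.1637, -4.3423)

df = n − k − 1 = 53 − 3 − 1 = 49.
t* = t_{0.025, 49} = 2.009575.
Margin = t* × SE = 2.009575 × 0.702 = 1.410722.
CI: -5.753 ± 1.410722 → (-7.1637, -4.3423).
With 95% confidence, each one-unit increase in additive concentration (%) is associated with a change of between -7.1637 and -4.3423 MPa in tensile strength, holding the other predictors fixed.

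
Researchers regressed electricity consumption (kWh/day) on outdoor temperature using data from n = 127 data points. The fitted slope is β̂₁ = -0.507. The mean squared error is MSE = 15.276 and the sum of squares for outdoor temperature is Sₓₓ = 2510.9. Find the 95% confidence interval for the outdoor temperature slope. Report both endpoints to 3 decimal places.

SE(β̂₁) = √(MSE/Sₓₓ) = √(15.276/2510.9) = 0.0779992.
df = n − 2 = 125.
t* = t_{0.025, 125} = 1.979124.
Margin = t* × SE = 1.979124 × 0.0779992 = 0.15437.
CI: -0.507 ± 0.15437 → (-0.661, -0.353).
With 95% confidence, each one-unit increase in outdoor temperature is associated with a change of between -0.661 and -0.353 kWh/day in electricity consumption.

(-0.661, -0.353)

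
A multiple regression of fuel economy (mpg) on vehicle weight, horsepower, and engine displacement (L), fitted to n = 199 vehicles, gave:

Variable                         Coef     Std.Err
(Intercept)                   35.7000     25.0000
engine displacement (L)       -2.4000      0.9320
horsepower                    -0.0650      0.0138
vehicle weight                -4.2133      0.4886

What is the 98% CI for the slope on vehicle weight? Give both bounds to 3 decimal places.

(-5.359, -3.067)

Read off: b = -4.2133, SE = 0.4886 for vehicle weight.
df = n − k − 1 = 199 − 3 − 1 = 195.
t* = t_{0.01, 195} = 2.345623.
Margin = t* × SE = 2.345623 × 0.4886 = 1.14607.
CI: -4.2133 ± 1.14607 → (-5.359, -3.067).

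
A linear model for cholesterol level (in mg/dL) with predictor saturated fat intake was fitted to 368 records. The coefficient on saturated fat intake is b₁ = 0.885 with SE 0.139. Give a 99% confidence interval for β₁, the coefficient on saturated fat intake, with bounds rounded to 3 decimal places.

(0.525, 1.245)

df = n − 2 = 368 − 2 = 366.
t* = t_{0.005, 366} = 2.589329.
Margin = t* × SE = 2.589329 × 0.139 = 0.35992.
CI: 0.885 ± 0.35992 → (0.525, 1.245).
With 99% confidence, each one-unit increase in saturated fat intake is associated with a change of between 0.525 and 1.245 mg/dL in cholesterol level.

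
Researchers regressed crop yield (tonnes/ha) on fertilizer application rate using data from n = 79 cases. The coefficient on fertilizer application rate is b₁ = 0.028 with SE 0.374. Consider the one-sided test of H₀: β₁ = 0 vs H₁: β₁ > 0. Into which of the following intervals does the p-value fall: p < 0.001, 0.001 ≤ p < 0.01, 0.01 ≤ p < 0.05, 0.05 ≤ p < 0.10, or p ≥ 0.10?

t = 0.028 / 0.374 = 0.075.
df = n − 2 = 79 − 2 = 77.
One-sided p = P(T_{77} > t) ≈ 0.4703.
So p ≥ 0.10.

p ≥ 0.10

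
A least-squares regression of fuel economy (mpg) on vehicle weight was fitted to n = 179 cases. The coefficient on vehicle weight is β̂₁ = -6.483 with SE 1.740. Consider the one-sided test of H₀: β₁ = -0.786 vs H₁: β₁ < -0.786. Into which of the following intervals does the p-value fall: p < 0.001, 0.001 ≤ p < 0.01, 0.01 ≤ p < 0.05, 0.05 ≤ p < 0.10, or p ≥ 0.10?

t = (-6.483 − (-0.786)) / 1.740 = -3.274.
df = n − 2 = 179 − 2 = 177.
One-sided p = P(T_{177} < t) ≈ 0.0006.
So p < 0.001.

p < 0.001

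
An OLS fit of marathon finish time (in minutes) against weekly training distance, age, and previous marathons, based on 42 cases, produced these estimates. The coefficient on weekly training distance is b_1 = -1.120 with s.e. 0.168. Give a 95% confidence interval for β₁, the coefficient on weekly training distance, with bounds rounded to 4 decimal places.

df = n − k − 1 = 42 − 3 − 1 = 38.
t* = t_{0.025, 38} = 2.024394.
Margin = t* × SE = 2.024394 × 0.168 = 0.340098.
CI: -1.120 ± 0.340098 → (-1.4601, -0.7799).
With 95% confidence, each one-unit increase in weekly training distance is associated with a change of between -1.4601 and -0.7799 minutes in marathon finish time, holding the other predictors fixed.

(-1.4601, -0.7799)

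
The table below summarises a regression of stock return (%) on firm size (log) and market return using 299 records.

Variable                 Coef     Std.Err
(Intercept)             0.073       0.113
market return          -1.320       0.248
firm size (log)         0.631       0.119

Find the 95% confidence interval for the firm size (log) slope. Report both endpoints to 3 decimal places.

Read off: b = 0.631, SE = 0.119 for firm size (log).
df = n − k − 1 = 299 − 2 − 1 = 296.
t* = t_{0.025, 296} = 1.968011.
Margin = t* × SE = 1.968011 × 0.119 = 0.23419.
CI: 0.631 ± 0.23419 → (0.397, 0.865).

(0.397, 0.865)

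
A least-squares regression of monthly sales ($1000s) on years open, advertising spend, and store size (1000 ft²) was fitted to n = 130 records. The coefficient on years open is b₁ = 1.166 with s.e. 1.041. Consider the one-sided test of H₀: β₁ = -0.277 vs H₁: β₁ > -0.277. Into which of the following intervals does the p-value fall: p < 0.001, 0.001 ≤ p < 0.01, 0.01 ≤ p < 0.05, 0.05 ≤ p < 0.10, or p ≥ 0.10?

t = (1.166 − (-0.277)) / 1.041 = 1.386.
df = n − k − 1 = 130 − 3 − 1 = 126.
One-sided p = P(T_{126} > t) ≈ 0.0841.
So 0.05 ≤ p < 0.10.

0.05 ≤ p < 0.10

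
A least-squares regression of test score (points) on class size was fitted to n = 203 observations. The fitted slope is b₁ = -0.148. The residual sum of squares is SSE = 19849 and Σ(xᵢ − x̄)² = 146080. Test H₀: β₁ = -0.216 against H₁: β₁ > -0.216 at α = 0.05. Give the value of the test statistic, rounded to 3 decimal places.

t = 2.615

MSE = SSE/(n − 2) = 19849/201 = 98.7512.
SE(b₁) = √(MSE/Sₓₓ) = √(98.7512/146080) = 0.0260002.
t = (-0.148 − (-0.216)) / 0.0260002 = 2.615.
df = n − 2 = 201.
One-sided p ≈ 0.0048, which is < 0.05, so reject H₀.
There is evidence that the true slope on class size exceeds -0.216 points per unit.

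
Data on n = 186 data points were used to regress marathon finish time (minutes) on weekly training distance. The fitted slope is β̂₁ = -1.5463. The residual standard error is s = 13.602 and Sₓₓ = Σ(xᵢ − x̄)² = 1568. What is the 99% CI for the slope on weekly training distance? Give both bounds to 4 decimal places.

SE(β̂₁) = s/√Sₓₓ = 13.602/√1568 = 0.343502.
df = n − 2 = 184.
t* = t_{0.005, 184} = 2.602813.
Margin = t* × SE = 2.602813 × 0.343502 = 0.894072.
CI: -1.5463 ± 0.894072 → (-2.4404, -0.6522).
With 99% confidence, each one-unit increase in weekly training distance is associated with a change of between -2.4404 and -0.6522 minutes in marathon finish time.

(-2.4404, -0.6522)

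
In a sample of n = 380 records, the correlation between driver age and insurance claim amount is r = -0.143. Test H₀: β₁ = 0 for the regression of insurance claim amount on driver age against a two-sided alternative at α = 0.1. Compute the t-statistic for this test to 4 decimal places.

t = -2.8091

t = r·√(n − 2)/√(1 − r²) = -0.143·√378/√0.979551 = -2.8091.
df = n − 2 = 378.
Two-sided p ≈ 0.0052, which is < 0.1, so reject H₀.
There is evidence of a linear association between driver age and insurance claim amount.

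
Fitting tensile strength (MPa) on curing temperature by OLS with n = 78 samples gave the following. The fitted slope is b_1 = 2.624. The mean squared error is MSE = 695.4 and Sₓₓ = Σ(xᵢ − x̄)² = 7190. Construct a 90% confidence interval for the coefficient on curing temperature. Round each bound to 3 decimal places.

(2.106, 3.142)

SE(b_1) = √(MSE/Sₓₓ) = √(695.4/7190) = 0.310995.
df = n − 2 = 76.
t* = t_{0.05, 76} = 1.665151.
Margin = t* × SE = 1.665151 × 0.310995 = 0.51785.
CI: 2.624 ± 0.51785 → (2.106, 3.142).
With 90% confidence, each one-unit increase in curing temperature is associated with a change of between 2.106 and 3.142 MPa in tensile strength.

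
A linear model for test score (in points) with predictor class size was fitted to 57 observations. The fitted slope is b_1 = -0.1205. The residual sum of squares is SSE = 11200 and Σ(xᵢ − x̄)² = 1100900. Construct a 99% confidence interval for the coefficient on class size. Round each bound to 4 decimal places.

(-0.1568, -0.0842)

MSE = SSE/(n − 2) = 11200/55 = 203.636.
SE(b_1) = √(MSE/Sₓₓ) = √(203.636/1100900) = 0.0136005.
df = n − 2 = 55.
t* = t_{0.005, 55} = 2.668216.
Margin = t* × SE = 2.668216 × 0.0136005 = 0.036289.
CI: -0.1205 ± 0.036289 → (-0.1568, -0.0842).
With 99% confidence, each one-unit increase in class size is associated with a change of between -0.1568 and -0.0842 points in test score.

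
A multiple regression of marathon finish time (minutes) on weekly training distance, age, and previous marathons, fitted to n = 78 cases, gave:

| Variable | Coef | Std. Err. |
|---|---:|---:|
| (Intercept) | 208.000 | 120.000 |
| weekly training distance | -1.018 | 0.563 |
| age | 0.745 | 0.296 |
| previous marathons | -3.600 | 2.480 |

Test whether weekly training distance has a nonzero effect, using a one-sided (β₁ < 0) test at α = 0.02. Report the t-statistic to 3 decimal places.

Read off: b = -1.018, SE = 0.563 for weekly training distance.
H₀: β₁ = 0 vs H₁: β₁ < 0.
t = -1.018 / 0.563 = -1.808.
df = n − k − 1 = 78 − 3 − 1 = 74.
One-sided p ≈ 0.0373, which is ≥ 0.02, so fail to reject H₀.
The data do not give significant evidence that the true slope on weekly training distance is negative, holding the other predictors fixed.

t = -1.808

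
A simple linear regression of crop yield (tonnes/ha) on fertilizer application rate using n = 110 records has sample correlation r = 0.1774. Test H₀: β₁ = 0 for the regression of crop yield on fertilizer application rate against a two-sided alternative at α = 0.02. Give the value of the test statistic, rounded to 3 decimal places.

t = r·√(n − 2)/√(1 − r²) = 0.1774·√108/√0.968529 = 1.873.
df = n − 2 = 108.
Two-sided p ≈ 0.0637, which is ≥ 0.02, so fail to reject H₀.
The data do not give significant evidence of a linear association between fertilizer application rate and crop yield.

t = 1.873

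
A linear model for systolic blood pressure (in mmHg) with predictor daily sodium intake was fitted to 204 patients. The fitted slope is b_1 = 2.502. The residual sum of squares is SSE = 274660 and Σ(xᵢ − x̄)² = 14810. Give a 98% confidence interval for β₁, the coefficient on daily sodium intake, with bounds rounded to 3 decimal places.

MSE = SSE/(n − 2) = 274660/202 = 1359.7.
SE(b_1) = √(MSE/Sₓₓ) = √(1359.7/14810) = 0.303001.
df = n − 2 = 202.
t* = t_{0.01, 202} = 2.34495.
Margin = t* × SE = 2.34495 × 0.303001 = 0.71052.
CI: 2.502 ± 0.71052 → (1.791, 3.213).
With 98% confidence, each one-unit increase in daily sodium intake is associated with a change of between 1.791 and 3.213 mmHg in systolic blood pressure.

(1.791, 3.213)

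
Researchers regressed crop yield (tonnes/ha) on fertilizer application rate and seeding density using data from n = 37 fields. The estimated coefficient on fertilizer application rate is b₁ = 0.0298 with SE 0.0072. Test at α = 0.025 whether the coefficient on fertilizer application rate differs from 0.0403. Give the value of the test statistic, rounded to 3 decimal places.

t = -1.458

H₀: β₁ = 0.0403 vs H₁: β₁ ≠ 0.0403.
t = (b₁ − β₁⁰)/SE = (0.0298 − 0.0403) / 0.0072 = -1.458.
df = n − k − 1 = 37 − 2 − 1 = 34.
Two-sided p ≈ 0.1539, which is ≥ 0.025, so fail to reject H₀.
The data are consistent with a true slope of 0.0403 tonnes/ha per unit of fertilizer application rate, holding the other predictors fixed.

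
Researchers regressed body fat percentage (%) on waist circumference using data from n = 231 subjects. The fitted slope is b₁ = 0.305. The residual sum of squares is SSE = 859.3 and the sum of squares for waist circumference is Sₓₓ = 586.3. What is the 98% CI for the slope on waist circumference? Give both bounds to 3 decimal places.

MSE = SSE/(n − 2) = 859.3/229 = 3.7524.
SE(b₁) = √(MSE/Sₓₓ) = √(3.7524/586.3) = 0.0800009.
df = n − 2 = 229.
t* = t_{0.01, 229} = 2.342742.
Margin = t* × SE = 2.342742 × 0.0800009 = 0.18742.
CI: 0.305 ± 0.18742 → (0.118, 0.492).
With 98% confidence, each one-unit increase in waist circumference is associated with a change of between 0.118 and 0.492 % in body fat percentage.

(0.118, 0.492)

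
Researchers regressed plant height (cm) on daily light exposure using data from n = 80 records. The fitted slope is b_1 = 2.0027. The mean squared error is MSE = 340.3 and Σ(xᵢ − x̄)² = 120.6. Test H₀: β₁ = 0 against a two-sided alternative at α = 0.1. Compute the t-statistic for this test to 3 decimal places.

SE(b_1) = √(MSE/Sₓₓ) = √(340.3/120.6) = 1.6798.
t = 2.0027 / 1.6798 = 1.192.
df = n − 2 = 78.
Two-sided p ≈ 0.2368, which is ≥ 0.1, so fail to reject H₀.
The data do not give significant evidence of an association between daily light exposure and plant height.

t = 1.192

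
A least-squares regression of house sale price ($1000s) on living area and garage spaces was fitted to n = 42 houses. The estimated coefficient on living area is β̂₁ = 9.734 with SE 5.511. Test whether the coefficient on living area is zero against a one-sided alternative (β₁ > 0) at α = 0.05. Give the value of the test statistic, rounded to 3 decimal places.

H₀: β₁ = 0 vs H₁: β₁ > 0.
t = (β̂₁ − β₁⁰)/SE = 9.734 / 5.511 = 1.766.
df = n − k − 1 = 42 − 2 − 1 = 39.
One-sided p ≈ 0.0426, which is < 0.05, so reject H₀.
There is evidence that the true slope on living area is positive, holding the other predictors fixed.

t = 1.766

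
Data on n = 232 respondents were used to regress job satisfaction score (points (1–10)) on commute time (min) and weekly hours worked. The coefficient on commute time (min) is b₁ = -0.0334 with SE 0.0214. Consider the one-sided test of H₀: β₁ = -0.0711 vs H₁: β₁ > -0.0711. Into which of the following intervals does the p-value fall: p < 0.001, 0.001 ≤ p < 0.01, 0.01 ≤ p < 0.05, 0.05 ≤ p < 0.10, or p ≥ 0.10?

0.01 ≤ p < 0.05

t = (-0.0334 − (-0.0711)) / 0.0214 = 1.762.
df = n − k − 1 = 232 − 2 − 1 = 229.
One-sided p = P(T_{229} > t) ≈ 0.0397.
So 0.01 ≤ p < 0.05.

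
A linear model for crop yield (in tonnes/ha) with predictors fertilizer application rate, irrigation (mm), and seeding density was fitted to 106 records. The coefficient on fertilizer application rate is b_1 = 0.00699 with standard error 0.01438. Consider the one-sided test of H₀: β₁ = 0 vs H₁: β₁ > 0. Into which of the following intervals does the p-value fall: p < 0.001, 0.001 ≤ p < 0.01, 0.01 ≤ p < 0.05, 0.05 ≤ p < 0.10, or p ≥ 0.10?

t = 0.00699 / 0.01438 = 0.486.
df = n − k − 1 = 106 − 3 − 1 = 102.
One-sided p = P(T_{102} > t) ≈ 0.3140.
So p ≥ 0.10.

p ≥ 0.10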